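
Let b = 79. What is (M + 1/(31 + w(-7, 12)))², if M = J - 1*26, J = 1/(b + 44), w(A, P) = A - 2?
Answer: 4929584521/7322436 ≈ 673.22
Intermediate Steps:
w(A, P) = -2 + A
J = 1/123 (J = 1/(79 + 44) = 1/123 ≈ 0.0081301)
M = -3197/123 (M = 1/123 - 1*26 = 1/123 - 26 = -3197/123 ≈ -25.992)
(M + 1/(31 + w(-7, 12)))² = (-3197/123 + 1/(31 + (-2 - 7)))² = (-3197/123 + 1/(31 - 9))² = (-3197/123 + 1/22)² = (-70211/2706)² = 4929584521/7322436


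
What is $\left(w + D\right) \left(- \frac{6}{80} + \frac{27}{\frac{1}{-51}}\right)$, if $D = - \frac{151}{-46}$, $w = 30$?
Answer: $- \frac{84332073}{1840} \approx -45833.0$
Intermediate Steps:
$D = \frac{151}{46}$ ($D = \left(-151\right) \left(- \frac{1}{46}\right) = \frac{151}{46} \approx 3.2826$)
$\left(w + D\right) \left(- \frac{6}{80} + \frac{27}{\frac{1}{-51}}\right) = \left(30 + \frac{151}{46}\right) \left(- \frac{6}{80} + \frac{27}{\frac{1}{-51}}\right) = \frac{1531 \left(\left(-6\right) \frac{1}{80} + \frac{27}{- \frac{1}{51}}\right)}{46} = \frac{1531 \left(- \frac{3}{40} + 27 \left(-51\right)\right)}{46} = \frac{1531 \left(- \frac{3}{40} - 1377\right)}{46} = \frac{1531}{46} \left(- \frac{55083}{40}\right) = - \frac{84332073}{1840}$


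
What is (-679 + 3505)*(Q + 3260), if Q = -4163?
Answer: -2551878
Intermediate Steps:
(-679 + 3505)*(Q + 3260) = (-679 + 3505)*(-4163 + 3260) = 2826*(-903) = -2551878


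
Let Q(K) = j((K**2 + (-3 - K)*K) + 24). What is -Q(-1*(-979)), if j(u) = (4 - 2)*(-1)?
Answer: 2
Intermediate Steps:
j(u) = -2 (j(u) = 2*(-1) = -2)
Q(K) = -2
-Q(-1*(-979)) = -1*(-2) = 2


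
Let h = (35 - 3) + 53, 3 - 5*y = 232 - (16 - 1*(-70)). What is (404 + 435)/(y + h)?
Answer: 4195/282 ≈ 14.876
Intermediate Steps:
y = -143/5 (y = ⅗ - (232 - (16 - 1*(-70)))/5 = ⅗ - (232 - (16 + 70))/5 = ⅗ - (232 - 1*86)/5 = ⅗ - (232 - 86)/5 = ⅗ - ⅕*146 = ⅗ - 146/5 = -143/5 ≈ -28.600)
h = 85 (h = 32 + 53 = 85)
(404 + 435)/(y + h) = (404 + 435)/(-143/5 + 85) = 839/(282/5) = 839*(5/282) = 4195/282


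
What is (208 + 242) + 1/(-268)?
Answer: 120599/268 ≈ 450.00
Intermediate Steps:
(208 + 242) + 1/(-268) = 450 - 1/268 = 120599/268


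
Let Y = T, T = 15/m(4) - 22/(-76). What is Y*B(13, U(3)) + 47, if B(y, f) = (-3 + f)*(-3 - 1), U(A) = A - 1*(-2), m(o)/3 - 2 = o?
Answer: 2167/57 ≈ 38.018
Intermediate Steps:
m(o) = 6 + 3*o
U(A) = 2 + A (U(A) = A + 2 = 2 + A)
T = 64/57 (T = 15/(6 + 3*4) - 22/(-76) = 15/(6 + 12) - 22*(-1/76) = 15/18 + 11/38 = 15*(1/18) + 11/38 = ⅚ + 11/38 = 64/57 ≈ 1.1228)
B(y, f) = 12 - 4*f (B(y, f) = (-3 + f)*(-4) = 12 - 4*f)
Y = 64/57 ≈ 1.1228
Y*B(13, U(3)) + 47 = 64*(12 - 4*(2 + 3))/57 + 47 = 64*(12 - 4*5)/57 + 47 = 64*(12 - 20)/57 + 47 = (64/57)*(-8) + 47 = -512/57 + 47 = 2167/57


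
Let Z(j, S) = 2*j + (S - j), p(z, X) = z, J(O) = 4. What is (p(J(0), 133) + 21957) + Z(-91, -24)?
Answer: 21846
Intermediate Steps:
Z(j, S) = S + j
(p(J(0), 133) + 21957) + Z(-91, -24) = (4 + 21957) + (-24 - 91) = 21961 - 115 = 21846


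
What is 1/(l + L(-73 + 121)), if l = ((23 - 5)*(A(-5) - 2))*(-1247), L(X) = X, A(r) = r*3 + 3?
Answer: 1/314292 ≈ 3.1818e-6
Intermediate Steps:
A(r) = 3 + 3*r (A(r) = 3*r + 3 = 3 + 3*r)
l = 314244 (l = ((23 - 5)*((3 + 3*(-5)) - 2))*(-1247) = (18*((3 - 15) - 2))*(-1247) = (18*(-12 - 2))*(-1247) = (18*(-14))*(-1247) = -252*(-1247) = 314244)
1/(l + L(-73 + 121)) = 1/(314244 + (-73 + 121)) = 1/(314244 + 48) = 1/314292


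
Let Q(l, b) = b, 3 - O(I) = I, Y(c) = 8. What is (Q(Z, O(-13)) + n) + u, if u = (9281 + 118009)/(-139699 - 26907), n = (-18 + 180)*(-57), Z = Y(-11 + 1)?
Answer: -767950699/83303 ≈ -9218.8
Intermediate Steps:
Z = 8
O(I) = 3 - I
n = -9234 (n = 162*(-57) = -9234)
u = -63645/83303 (u = 127290/(-166606) = 127290*(-1/166606) = -63645/83303 ≈ -0.76402)
(Q(Z, O(-13)) + n) + u = ((3 - 1*(-13)) - 9234) - 63645/83303 = ((3 + 13) - 9234) - 63645/83303 = (16 - 9234) - 63645/83303 = -9218 - 63645/83303 = -767950699/83303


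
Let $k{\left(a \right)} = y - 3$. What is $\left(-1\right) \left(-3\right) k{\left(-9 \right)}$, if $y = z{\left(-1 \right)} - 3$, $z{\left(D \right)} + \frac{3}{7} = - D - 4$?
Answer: $- \frac{198}{7} \approx -28.286$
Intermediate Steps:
$z{\left(D \right)} = - \frac{31}{7} - D$ ($z{\left(D \right)} = - \frac{3}{7} - \left(4 + D\right) = - \frac{31}{7} - D$)
$y = - \frac{45}{7}$ ($y = \left(- \frac{31}{7} - -1\right) - 3 = \left(- \frac{31}{7} + 1\right) - 3 = - \frac{24}{7} - 3 = - \frac{45}{7} \approx -6.4286$)
$k{\left(a \right)} = - \frac{66}{7}$ ($k{\left(a \right)} = - \frac{45}{7} - 3 = - \frac{66}{7}$)
$\left(-1\right) \left(-3\right) k{\left(-9 \right)} = \left(-1\right) \left(-3\right) \left(- \frac{66}{7}\right) = 3 \left(- \frac{66}{7}\right) = - \frac{198}{7}$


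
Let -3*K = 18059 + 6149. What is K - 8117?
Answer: -48559/3 ≈ -16186.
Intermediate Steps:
K = -24208/3 (K = -(18059 + 6149)/3 = -1/3*24208 = -24208/3 ≈ -8069.3)
K - 8117 = -24208/3 - 8117 = -48559/3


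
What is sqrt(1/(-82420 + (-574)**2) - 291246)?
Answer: 5*I*sqrt(44441712891111)/61764 ≈ 539.67*I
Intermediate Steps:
sqrt(1/(-82420 + (-574)**2) - 291246) = sqrt(1/(-82420 + 329476) - 291246) = sqrt(1/247056 - 291246) = sqrt(-71954071775/247056) = 5*I*sqrt(44441712891111)/61764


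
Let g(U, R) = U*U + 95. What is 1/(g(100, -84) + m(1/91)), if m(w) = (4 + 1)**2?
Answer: 1/10120 ≈ 9.8814e-5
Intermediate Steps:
g(U, R) = 95 + U**2 (g(U, R) = U**2 + 95 = 95 + U**2)
m(w) = 25 (m(w) = 5**2 = 25)
1/(g(100, -84) + m(1/91)) = 1/((95 + 100**2) + 25) = 1/((95 + 10000) + 25) = 1/(10095 + 25) = 1/10120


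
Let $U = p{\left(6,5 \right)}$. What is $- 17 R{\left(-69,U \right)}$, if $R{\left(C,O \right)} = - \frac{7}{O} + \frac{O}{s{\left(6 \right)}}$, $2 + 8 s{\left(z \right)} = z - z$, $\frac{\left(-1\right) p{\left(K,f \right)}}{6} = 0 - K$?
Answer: $\frac{88247}{36} \approx 2451.3$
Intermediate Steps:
$p{\left(K,f \right)} = 6 K$ ($p{\left(K,f \right)} = - 6 \left(0 - K\right) = - 6 \left(- K\right) = 6 K$)
$s{\left(z \right)} = - \frac{1}{4}$ ($s{\left(z \right)} = - \frac{1}{4} + \frac{z - z}{8} = - \frac{1}{4} + \frac{1}{8} \cdot 0 = - \frac{1}{4} + 0 = - \frac{1}{4}$)
$U = 36$ ($U = 6 \cdot 6 = 36$)
$R{\left(C,O \right)} = - \frac{7}{O} - 4 O$ ($R{\left(C,O \right)} = - \frac{7}{O} + \frac{O}{- \frac{1}{4}} = - \frac{7}{O} + O \left(-4\right) = - \frac{7}{O} - 4 O$)
$- 17 R{\left(-69,U \right)} = - 17 \left(- \frac{7}{36} - 144\right) = \left(-17\right) \left(- \frac{5191}{36}\right) = \frac{88247}{36}$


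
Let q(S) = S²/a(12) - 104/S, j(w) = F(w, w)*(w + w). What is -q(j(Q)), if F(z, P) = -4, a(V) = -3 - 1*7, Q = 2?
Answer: 191/10 ≈ 19.100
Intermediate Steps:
a(V) = -10 (a(V) = -3 - 7 = -10)
j(w) = -8*w (j(w) = -4*(w + w) = -8*w)
q(S) = -104/S - S²/10 (q(S) = S²/(-10) - 104/S = S²*(-⅒) - 104/S = -S²/10 - 104/S = -104/S - S²/10)
-q(j(Q)) = -(-1040 - (-8*2)³)/(10*((-8*2))) = -(-1040 - 1*(-16)³)/(10*(-16)) = -(-1)*(-1040 - 1*(-4096))/(10*16) = -(-1)*(-1040 + 4096)/(10*16) = -(-1)*3056/(10*16) = -1*(-191/10) = 191/10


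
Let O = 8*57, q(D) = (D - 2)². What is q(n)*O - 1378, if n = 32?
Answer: 409022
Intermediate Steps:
q(D) = (-2 + D)²
O = 456
q(n)*O - 1378 = (-2 + 32)²*456 - 1378 = 30²*456 - 1378 = 900*456 - 1378 = 410400 - 1378 = 409022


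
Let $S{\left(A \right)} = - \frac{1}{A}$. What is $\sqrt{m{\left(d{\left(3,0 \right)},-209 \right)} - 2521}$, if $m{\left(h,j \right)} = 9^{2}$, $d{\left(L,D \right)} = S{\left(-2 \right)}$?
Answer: $2 i \sqrt{610} \approx 49.396 i$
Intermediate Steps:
$d{\left(L,D \right)} = \frac{1}{2}$ ($d{\left(L,D \right)} = - \frac{1}{-2} = \left(-1\right) \left(- \frac{1}{2}\right) = \frac{1}{2}$)
$m{\left(h,j \right)} = 81$
$\sqrt{m{\left(d{\left(3,0 \right)},-209 \right)} - 2521} = \sqrt{81 - 2521} = \sqrt{-2440} = 2 i \sqrt{610}$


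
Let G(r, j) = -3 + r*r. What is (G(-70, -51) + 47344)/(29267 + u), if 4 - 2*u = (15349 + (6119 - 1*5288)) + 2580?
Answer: 52241/19889 ≈ 2.6266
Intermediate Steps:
G(r, j) = -3 + r²
u = -9378 (u = 2 - ((15349 + (6119 - 1*5288)) + 2580)/2 = 2 - ((15349 + (6119 - 5288)) + 2580)/2 = 2 - ((15349 + 831) + 2580)/2 = 2 - (16180 + 2580)/2 = 2 - ½*18760 = 2 - 9380 = -9378)
(G(-70, -51) + 47344)/(29267 + u) = ((-3 + (-70)²) + 47344)/(29267 - 9378) = ((-3 + 4900) + 47344)/19889 = (4897 + 47344)*(1/19889) = 52241*(1/19889) = 52241/19889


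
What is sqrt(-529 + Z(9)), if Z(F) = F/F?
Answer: 4*I*sqrt(33) ≈ 22.978*I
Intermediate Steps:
Z(F) = 1
sqrt(-529 + Z(9)) = sqrt(-529 + 1) = sqrt(-528) = 4*I*sqrt(33)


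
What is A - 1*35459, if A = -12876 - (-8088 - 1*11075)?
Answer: -29172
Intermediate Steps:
A = 6287 (A = -12876 - (-8088 - 11075) = -12876 - 1*(-19163) = -12876 + 19163 = 6287)
A - 1*35459 = 6287 - 1*35459 = 6287 - 35459 = -29172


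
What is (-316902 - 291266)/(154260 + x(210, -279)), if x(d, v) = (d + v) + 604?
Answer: -608168/154795 ≈ -3.9289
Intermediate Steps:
x(d, v) = 604 + d + v
(-316902 - 291266)/(154260 + x(210, -279)) = (-316902 - 291266)/(154260 + (604 + 210 - 279)) = -608168/(154260 + 535) = -608168/154795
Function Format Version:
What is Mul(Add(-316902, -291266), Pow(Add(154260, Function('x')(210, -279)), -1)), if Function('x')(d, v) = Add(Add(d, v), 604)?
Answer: Rational(-608168, 154795) ≈ -3.9289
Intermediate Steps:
Function('x')(d, v) = Add(604, d, v)
Mul(Add(-316902, -291266), Pow(Add(154260, Function('x')(210, -279)), -1)) = Mul(Add(-316902, -291266), Pow(Add(154260, Add(604, 210, -279)), -1)) = Mul(-608168, Pow(Add(154260, 535), -1)) = Mul(-608168, Pow(154795, -1)) = Mul(-608168, Rational(1, 154795)) = Rational(-608168, 154795)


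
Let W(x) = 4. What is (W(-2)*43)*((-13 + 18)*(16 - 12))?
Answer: 3440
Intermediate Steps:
(W(-2)*43)*((-13 + 18)*(16 - 12)) = (4*43)*((-13 + 18)*(16 - 12)) = 172*(5*4) = 172*20 = 3440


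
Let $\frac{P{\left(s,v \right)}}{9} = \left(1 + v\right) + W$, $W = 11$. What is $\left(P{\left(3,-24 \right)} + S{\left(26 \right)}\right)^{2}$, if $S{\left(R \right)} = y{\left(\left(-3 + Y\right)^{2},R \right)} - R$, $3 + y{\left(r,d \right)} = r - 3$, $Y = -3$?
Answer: $10816$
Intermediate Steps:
$y{\left(r,d \right)} = -6 + r$ ($y{\left(r,d \right)} = -3 + \left(r - 3\right) = -3 + \left(-3 + r\right) = -6 + r$)
$P{\left(s,v \right)} = 108 + 9 v$ ($P{\left(s,v \right)} = 9 \left(\left(1 + v\right) + 11\right) = 9 \left(12 + v\right) = 108 + 9 v$)
$S{\left(R \right)} = 30 - R$ ($S{\left(R \right)} = \left(-6 + \left(-3 - 3\right)^{2}\right) - R = \left(-6 + \left(-6\right)^{2}\right) - R = \left(-6 + 36\right) - R = 30 - R$)
$\left(P{\left(3,-24 \right)} + S{\left(26 \right)}\right)^{2} = \left(\left(108 + 9 \left(-24\right)\right) + \left(30 - 26\right)\right)^{2} = \left(\left(108 - 216\right) + \left(30 - 26\right)\right)^{2} = \left(-108 + 4\right)^{2} = \left(-104\right)^{2} = 10816$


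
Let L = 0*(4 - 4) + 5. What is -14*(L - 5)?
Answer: 0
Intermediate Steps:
L = 5 (L = 0*0 + 5 = 0 + 5 = 5)
-14*(L - 5) = -14*(5 - 5) = -14*0 = 0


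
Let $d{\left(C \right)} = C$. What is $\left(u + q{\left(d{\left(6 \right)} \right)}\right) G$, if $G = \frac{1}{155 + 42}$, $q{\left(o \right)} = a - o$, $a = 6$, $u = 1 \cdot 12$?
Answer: $\frac{12}{197} \approx 0.060914$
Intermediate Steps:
$u = 12$
$q{\left(o \right)} = 6 - o$
$G = \frac{1}{197} \approx 0.0050761$
$\left(u + q{\left(d{\left(6 \right)} \right)}\right) G = \left(12 + \left(6 - 6\right)\right) \frac{1}{197} = \left(12 + 0\right) \frac{1}{197} = 12 \cdot \frac{1}{197} = \frac{12}{197}$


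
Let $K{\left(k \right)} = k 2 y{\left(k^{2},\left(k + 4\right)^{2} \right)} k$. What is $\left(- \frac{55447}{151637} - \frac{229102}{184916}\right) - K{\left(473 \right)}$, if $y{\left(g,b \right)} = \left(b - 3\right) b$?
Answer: $- \frac{324765393689887108887100385}{14020053746} \approx -2.3164 \cdot 10^{16}$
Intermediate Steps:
$y{\left(g,b \right)} = b \left(-3 + b\right)$ ($y{\left(g,b \right)} = \left(-3 + b\right) b = b \left(-3 + b\right)$)
$K{\left(k \right)} = 2 k^{2} \left(4 + k\right)^{2} \left(-3 + \left(4 + k\right)^{2}\right)$ ($K{\left(k \right)} = k 2 \left(k + 4\right)^{2} \left(-3 + \left(k + 4\right)^{2}\right) k = k 2 \left(4 + k\right)^{2} \left(-3 + \left(4 + k\right)^{2}\right) k = k 2 k \left(4 + k\right)^{2} \left(-3 + \left(4 + k\right)^{2}\right) = 2 k^{2} \left(4 + k\right)^{2} \left(-3 + \left(4 + k\right)^{2}\right)$)
$\left(- \frac{55447}{151637} - \frac{229102}{184916}\right) - K{\left(473 \right)} = \left(- \frac{55447}{151637} - \frac{229102}{184916}\right) - 2 \cdot 473^{2} \left(4 + 473\right)^{2} \left(-3 + \left(4 + 473\right)^{2}\right) = \left(\left(-55447\right) \frac{1}{151637} - \frac{114551}{92458}\right) - 2 \cdot 223729 \cdot 477^{2} \left(-3 + 477^{2}\right) = \left(- \frac{55447}{151637} - \frac{114551}{92458}\right) - 2 \cdot 223729 \cdot 227529 \left(-3 + 227529\right) = - \frac{22496688713}{14020053746} - 2 \cdot 223729 \cdot 227529 \cdot 227526 = - \frac{22496688713}{14020053746} - 23164347268108332 = - \frac{324765393689887108887100385}{14020053746}$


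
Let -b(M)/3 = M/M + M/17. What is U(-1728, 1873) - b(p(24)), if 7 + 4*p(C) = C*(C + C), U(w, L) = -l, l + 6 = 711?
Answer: -44301/68 ≈ -651.49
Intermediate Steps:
l = 705 (l = -6 + 711 = 705)
U(w, L) = -705 (U(w, L) = -1*705 = -705)
p(C) = -7/4 + C²/2 (p(C) = -7/4 + (C*(C + C))/4 = -7/4 + (C*(2*C))/4 = -7/4 + (2*C²)/4 = -7/4 + C²/2)
b(M) = -3 - 3*M/17 (b(M) = -3*(M/M + M/17) = -3*(1 + M*(1/17)) = -3*(1 + M/17) = -3 - 3*M/17)
U(-1728, 1873) - b(p(24)) = -705 - (-3 - 3*(-7/4 + (½)*24²)/17) = -705 - (-3 - 3*(-7/4 + (½)*576)/17) = -705 - (-3 - 3*(-7/4 + 288)/17) = -705 - (-3 - 3/17*1145/4) = -705 - (-3 - 3435/68) = -705 - 1*(-3639/68) = -705 + 3639/68 = -44301/68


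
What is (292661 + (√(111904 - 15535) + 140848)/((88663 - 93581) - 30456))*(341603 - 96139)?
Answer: 1270576815587912/17687 - 122732*√96369/17687 ≈ 7.1837e+10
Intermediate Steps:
(292661 + (√(111904 - 15535) + 140848)/((88663 - 93581) - 30456))*(341603 - 96139) = (292661 + (√96369 + 140848)/(-4918 - 30456))*245464 = (292661 + (140848 + √96369)/(-35374))*245464 = (292661 + (140848 + √96369)*(-1/35374))*245464 = (292661 + (-70424/17687 - √96369/35374))*245464 = (5176224683/17687 - √96369/35374)*245464 = 1270576815587912/17687 - 122732*√96369/17687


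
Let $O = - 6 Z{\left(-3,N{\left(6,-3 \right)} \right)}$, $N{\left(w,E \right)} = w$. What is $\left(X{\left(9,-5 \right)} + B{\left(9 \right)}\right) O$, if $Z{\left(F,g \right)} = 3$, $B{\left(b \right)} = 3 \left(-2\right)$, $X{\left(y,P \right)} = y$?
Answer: $-54$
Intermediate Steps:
$B{\left(b \right)} = -6$
$O = -18$ ($O = \left(-6\right) 3 = -18$)
$\left(X{\left(9,-5 \right)} + B{\left(9 \right)}\right) O = \left(9 - 6\right) \left(-18\right) = 3 \left(-18\right) = -54$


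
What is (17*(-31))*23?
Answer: -12121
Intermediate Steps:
(17*(-31))*23 = -527*23 = -12121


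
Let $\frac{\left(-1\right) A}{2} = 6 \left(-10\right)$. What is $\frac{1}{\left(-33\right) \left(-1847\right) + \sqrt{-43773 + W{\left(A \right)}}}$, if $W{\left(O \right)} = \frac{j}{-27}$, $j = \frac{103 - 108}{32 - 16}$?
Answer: $\frac{26330832}{1604909451163} - \frac{12 i \sqrt{56729793}}{1604909451163} \approx 1.6406 \cdot 10^{-5} - 5.6317 \cdot 10^{-8} i$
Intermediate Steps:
$A = 120$ ($A = - 2 \cdot 6 \left(-10\right) = \left(-2\right) \left(-60\right) = 120$)
$j = - \frac{5}{16} \approx -0.3125$
$W{\left(O \right)} = \frac{5}{432}$ ($W{\left(O \right)} = - \frac{5}{16 \left(-27\right)} = \left(- \frac{5}{16}\right) \left(- \frac{1}{27}\right) = \frac{5}{432}$)
$\frac{1}{\left(-33\right) \left(-1847\right) + \sqrt{-43773 + W{\left(A \right)}}} = \frac{1}{\left(-33\right) \left(-1847\right) + \sqrt{-43773 + \frac{5}{432}}} = \frac{1}{60951 + \sqrt{- \frac{18909931}{432}}} = \frac{1}{60951 + \frac{i \sqrt{56729793}}{36}}$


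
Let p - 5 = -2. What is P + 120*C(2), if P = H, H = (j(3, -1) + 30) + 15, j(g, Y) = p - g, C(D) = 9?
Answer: 1125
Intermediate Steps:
p = 3 (p = 5 - 2 = 3)
j(g, Y) = 3 - g
H = 45 (H = ((3 - 1*3) + 30) + 15 = ((3 - 3) + 30) + 15 = (0 + 30) + 15 = 30 + 15 = 45)
P = 45
P + 120*C(2) = 45 + 120*9 = 45 + 1080 = 1125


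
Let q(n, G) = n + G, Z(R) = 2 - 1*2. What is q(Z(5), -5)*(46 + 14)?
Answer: -300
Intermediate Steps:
Z(R) = 0 (Z(R) = 2 - 2 = 0)
q(n, G) = G + n
q(Z(5), -5)*(46 + 14) = (-5 + 0)*(46 + 14) = -5*60 = -300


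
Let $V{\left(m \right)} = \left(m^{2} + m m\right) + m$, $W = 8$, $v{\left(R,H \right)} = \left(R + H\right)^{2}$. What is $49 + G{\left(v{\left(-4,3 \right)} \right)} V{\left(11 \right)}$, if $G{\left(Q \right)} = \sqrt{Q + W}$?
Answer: $808$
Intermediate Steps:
$v{\left(R,H \right)} = \left(H + R\right)^{2}$
$G{\left(Q \right)} = \sqrt{8 + Q}$ ($G{\left(Q \right)} = \sqrt{Q + 8} = \sqrt{8 + Q}$)
$V{\left(m \right)} = m + 2 m^{2}$ ($V{\left(m \right)} = \left(m^{2} + m^{2}\right) + m = 2 m^{2} + m = m + 2 m^{2}$)
$49 + G{\left(v{\left(-4,3 \right)} \right)} V{\left(11 \right)} = 49 + \sqrt{8 + \left(3 - 4\right)^{2}} \cdot 11 \left(1 + 2 \cdot 11\right) = 49 + \sqrt{8 + \left(-1\right)^{2}} \cdot 11 \left(1 + 22\right) = 49 + \sqrt{8 + 1} \cdot 11 \cdot 23 = 49 + \sqrt{9} \cdot 253 = 49 + 3 \cdot 253 = 49 + 759 = 808$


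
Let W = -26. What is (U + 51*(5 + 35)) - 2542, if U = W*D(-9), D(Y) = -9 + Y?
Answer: -34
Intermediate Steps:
U = 468 (U = -26*(-9 - 9) = -26*(-18) = 468)
(U + 51*(5 + 35)) - 2542 = (468 + 51*(5 + 35)) - 2542 = (468 + 51*40) - 2542 = (468 + 2040) - 2542 = 2508 - 2542 = -34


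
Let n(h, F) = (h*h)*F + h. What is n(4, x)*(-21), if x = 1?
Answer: -420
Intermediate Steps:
n(h, F) = h + F*h² (n(h, F) = h²*F + h = F*h² + h = h + F*h²)
n(4, x)*(-21) = (4*(1 + 1*4))*(-21) = (4*(1 + 4))*(-21) = (4*5)*(-21) = 20*(-21) = -420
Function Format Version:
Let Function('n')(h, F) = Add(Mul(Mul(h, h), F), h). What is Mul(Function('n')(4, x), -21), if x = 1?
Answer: -420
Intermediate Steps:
Function('n')(h, F) = Add(h, Mul(F, Pow(h, 2))) (Function('n')(h, F) = Add(Mul(Pow(h, 2), F), h) = Add(Mul(F, Pow(h, 2)), h) = Add(h, Mul(F, Pow(h, 2))))
Mul(Function('n')(4, x), -21) = Mul(Mul(4, Add(1, Mul(1, 4))), -21) = Mul(Mul(4, Add(1, 4)), -21) = Mul(Mul(4, 5), -21) = Mul(20, -21) = -420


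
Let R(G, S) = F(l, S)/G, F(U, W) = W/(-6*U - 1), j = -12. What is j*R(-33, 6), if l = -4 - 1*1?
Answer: 24/319 ≈ 0.075235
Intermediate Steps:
l = -5 (l = -4 - 1 = -5)
F(U, W) = W/(-1 - 6*U)
R(G, S) = S/(29*G) (R(G, S) = (-S/(1 + 6*(-5)))/G = (-S/(1 - 30))/G = (-1*S/(-29))/G = (-1*S*(-1/29))/G = (S/29)/G = S/(29*G))
j*R(-33, 6) = -12*6/(29*(-33)) = -12*6*(-1)/(29*33) = -12*(-2/319) = 24/319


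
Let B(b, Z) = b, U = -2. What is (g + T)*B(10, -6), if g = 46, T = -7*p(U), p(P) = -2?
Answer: 600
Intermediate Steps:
T = 14 (T = -7*(-2) = 14)
(g + T)*B(10, -6) = (46 + 14)*10 = 60*10 = 600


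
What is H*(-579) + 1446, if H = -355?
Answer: 206991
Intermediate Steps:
H*(-579) + 1446 = -355*(-579) + 1446 = 205545 + 1446 = 206991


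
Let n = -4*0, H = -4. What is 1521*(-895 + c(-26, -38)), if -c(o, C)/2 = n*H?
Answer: -1361295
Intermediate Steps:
n = 0
c(o, C) = 0 (c(o, C) = -0*(-4) = -2*0 = 0)
1521*(-895 + c(-26, -38)) = 1521*(-895 + 0) = 1521*(-895) = -1361295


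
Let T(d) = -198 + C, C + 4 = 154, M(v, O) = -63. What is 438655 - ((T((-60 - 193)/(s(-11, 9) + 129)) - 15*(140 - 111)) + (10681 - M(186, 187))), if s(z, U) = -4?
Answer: 428394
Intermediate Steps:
C = 150 (C = -4 + 154 = 150)
T(d) = -48 (T(d) = -198 + 150 = -48)
438655 - ((T((-60 - 193)/(s(-11, 9) + 129)) - 15*(140 - 111)) + (10681 - M(186, 187))) = 438655 - ((-48 - 15*(140 - 111)) + (10681 - 1*(-63))) = 438655 - ((-48 - 15*29) + (10681 + 63)) = 438655 - ((-48 - 435) + 10744) = 438655 - (-483 + 10744) = 438655 - 1*10261 = 438655 - 10261 = 428394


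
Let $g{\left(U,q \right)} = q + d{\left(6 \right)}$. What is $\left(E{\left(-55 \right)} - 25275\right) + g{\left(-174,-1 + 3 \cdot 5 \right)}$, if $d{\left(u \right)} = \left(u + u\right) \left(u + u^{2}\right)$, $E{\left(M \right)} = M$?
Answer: $-24812$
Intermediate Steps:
$d{\left(u \right)} = 2 u \left(u + u^{2}\right)$
$g{\left(U,q \right)} = 504 + q$ ($g{\left(U,q \right)} = q + 2 \cdot 6^{2} \left(1 + 6\right) = q + 2 \cdot 36 \cdot 7 = q + 504 = 504 + q$)
$\left(E{\left(-55 \right)} - 25275\right) + g{\left(-174,-1 + 3 \cdot 5 \right)} = \left(-55 - 25275\right) + \left(504 + \left(-1 + 3 \cdot 5\right)\right) = -25330 + \left(504 + \left(-1 + 15\right)\right) = -25330 + \left(504 + 14\right) = -25330 + 518 = -24812$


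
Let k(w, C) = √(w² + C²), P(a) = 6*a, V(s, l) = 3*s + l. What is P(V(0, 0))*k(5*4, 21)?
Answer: 0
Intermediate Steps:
V(s, l) = l + 3*s
k(w, C) = √(C² + w²)
P(V(0, 0))*k(5*4, 21) = (6*(0 + 3*0))*√(21² + (5*4)²) = (6*(0 + 0))*√(441 + 20²) = (6*0)*√(441 + 400) = 0*√841 = 0*29 = 0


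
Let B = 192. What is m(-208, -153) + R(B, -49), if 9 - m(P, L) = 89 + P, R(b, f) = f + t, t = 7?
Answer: 86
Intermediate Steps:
R(b, f) = 7 + f (R(b, f) = f + 7 = 7 + f)
m(P, L) = -80 - P (m(P, L) = 9 - (89 + P) = 9 + (-89 - P) = -80 - P)
m(-208, -153) + R(B, -49) = (-80 - 1*(-208)) + (7 - 49) = (-80 + 208) - 42 = 128 - 42 = 86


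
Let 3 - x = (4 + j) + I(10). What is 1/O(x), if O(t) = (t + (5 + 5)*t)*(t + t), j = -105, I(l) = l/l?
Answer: 1/233398 ≈ 4.2845e-6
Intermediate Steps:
I(l) = 1
x = 103 (x = 3 - ((4 - 105) + 1) = 3 - (-101 + 1) = 3 - 1*(-100) = 3 + 100 = 103)
O(t) = 22*t² (O(t) = (t + 10*t)*(2*t) = (11*t)*(2*t) = 22*t²)
1/O(x) = 1/(22*103²) = 1/(22*10609) = 1/233398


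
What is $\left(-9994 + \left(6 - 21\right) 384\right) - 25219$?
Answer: $-40973$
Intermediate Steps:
$\left(-9994 + \left(6 - 21\right) 384\right) - 25219 = \left(-9994 - 5760\right) - 25219 = -15754 - 25219 = -40973$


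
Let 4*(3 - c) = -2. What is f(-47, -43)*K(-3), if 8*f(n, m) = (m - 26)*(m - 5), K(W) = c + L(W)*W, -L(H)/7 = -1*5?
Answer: -42021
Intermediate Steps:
c = 7/2 (c = 3 - ¼*(-2) = 3 + ½ = 7/2 ≈ 3.5000)
L(H) = 35 (L(H) = -(-7)*5 = -7*(-5) = 35)
K(W) = 7/2 + 35*W
f(n, m) = (-26 + m)*(-5 + m)/8 (f(n, m) = ((m - 26)*(m - 5))/8 = ((-26 + m)*(-5 + m))/8 = (-26 + m)*(-5 + m)/8)
f(-47, -43)*K(-3) = (65/4 - 31/8*(-43) + (⅛)*(-43)²)*(7/2 + 35*(-3)) = (65/4 + 1333/8 + (⅛)*1849)*(7/2 - 105) = (65/4 + 1333/8 + 1849/8)*(-203/2) = 414*(-203/2) = -42021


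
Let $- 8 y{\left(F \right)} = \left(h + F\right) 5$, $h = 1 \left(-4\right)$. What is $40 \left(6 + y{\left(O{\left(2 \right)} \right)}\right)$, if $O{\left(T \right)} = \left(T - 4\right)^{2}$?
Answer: $240$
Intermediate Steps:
$O{\left(T \right)} = \left(-4 + T\right)^{2}$
$h = -4$
$y{\left(F \right)} = \frac{5}{2} - \frac{5 F}{8}$ ($y{\left(F \right)} = - \frac{\left(-4 + F\right) 5}{8} = - \frac{-20 + 5 F}{8} = \frac{5}{2} - \frac{5 F}{8}$)
$40 \left(6 + y{\left(O{\left(2 \right)} \right)}\right) = 40 \left(6 + \left(\frac{5}{2} - \frac{5 \left(-4 + 2\right)^{2}}{8}\right)\right) = 40 \left(6 + \left(\frac{5}{2} - \frac{5 \left(-2\right)^{2}}{8}\right)\right) = 40 \left(6 + \left(\frac{5}{2} - \frac{5}{2}\right)\right) = 40 \left(6 + 0\right) = 40 \cdot 6 = 240$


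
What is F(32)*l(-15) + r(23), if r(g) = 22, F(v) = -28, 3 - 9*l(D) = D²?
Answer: 2138/3 ≈ 712.67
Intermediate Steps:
l(D) = ⅓ - D²/9
F(32)*l(-15) + r(23) = -28*(⅓ - ⅑*(-15)²) + 22 = -28*(⅓ - ⅑*225) + 22 = -28*(⅓ - 25) + 22 = -28*(-74/3) + 22 = 2072/3 + 22 = 2138/3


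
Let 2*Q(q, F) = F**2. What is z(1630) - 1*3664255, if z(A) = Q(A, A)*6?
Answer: 4306445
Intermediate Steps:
Q(q, F) = F**2/2
z(A) = 3*A**2 (z(A) = (A**2/2)*6 = 3*A**2)
z(1630) - 1*3664255 = 3*1630**2 - 1*3664255 = 3*2656900 - 3664255 = 7970700 - 3664255 = 4306445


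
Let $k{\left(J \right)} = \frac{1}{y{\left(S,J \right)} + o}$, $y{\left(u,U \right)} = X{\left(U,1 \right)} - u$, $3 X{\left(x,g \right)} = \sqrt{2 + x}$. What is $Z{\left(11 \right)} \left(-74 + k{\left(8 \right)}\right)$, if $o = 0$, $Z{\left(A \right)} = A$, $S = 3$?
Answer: $- \frac{58091}{71} - \frac{33 \sqrt{10}}{71} \approx -819.65$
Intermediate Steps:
$X{\left(x,g \right)} = \frac{\sqrt{2 + x}}{3}$
$y{\left(u,U \right)} = - u + \frac{\sqrt{2 + U}}{3}$ ($y{\left(u,U \right)} = \frac{\sqrt{2 + U}}{3} - u = - u + \frac{\sqrt{2 + U}}{3}$)
$k{\left(J \right)} = \frac{1}{-3 + \frac{\sqrt{2 + J}}{3}}$ ($k{\left(J \right)} = \frac{1}{\left(\left(-1\right) 3 + \frac{\sqrt{2 + J}}{3}\right) + 0} = \frac{1}{\left(-3 + \frac{\sqrt{2 + J}}{3}\right) + 0} = \frac{1}{-3 + \frac{\sqrt{2 + J}}{3}}$)
$Z{\left(11 \right)} \left(-74 + k{\left(8 \right)}\right) = 11 \left(-74 + \frac{3}{-9 + \sqrt{2 + 8}}\right) = 11 \left(-74 + \frac{3}{-9 + \sqrt{10}}\right) = -814 + \frac{33}{-9 + \sqrt{10}}$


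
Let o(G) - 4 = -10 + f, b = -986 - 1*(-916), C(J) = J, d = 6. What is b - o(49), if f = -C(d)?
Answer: -58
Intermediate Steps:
b = -70 (b = -986 + 916 = -70)
f = -6 (f = -1*6 = -6)
o(G) = -12 (o(G) = 4 + (-10 - 6) = 4 - 16 = -12)
b - o(49) = -70 - 1*(-12) = -70 + 12 = -58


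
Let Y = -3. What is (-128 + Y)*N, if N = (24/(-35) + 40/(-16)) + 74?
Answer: -649367/70 ≈ -9276.7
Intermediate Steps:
N = 4957/70 (N = (24*(-1/35) + 40*(-1/16)) + 74 = (-24/35 - 5/2) + 74 = -223/70 + 74 = 4957/70 ≈ 70.814)
(-128 + Y)*N = (-128 - 3)*(4957/70) = -131*4957/70 = -649367/70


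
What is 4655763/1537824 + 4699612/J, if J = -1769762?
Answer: 168736052353/453597079648 ≈ 0.37200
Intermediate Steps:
4655763/1537824 + 4699612/J = 4655763/1537824 + 4699612/(-1769762) = 4655763*(1/1537824) + 4699612*(-1/1769762) = 1551921/512608 - 2349806/884881 = 168736052353/453597079648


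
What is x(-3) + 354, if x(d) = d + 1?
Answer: 352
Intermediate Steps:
x(d) = 1 + d
x(-3) + 354 = (1 - 3) + 354 = -2 + 354 = 352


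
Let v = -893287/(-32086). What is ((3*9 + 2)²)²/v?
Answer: 782545454/30803 ≈ 25405.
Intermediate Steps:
v = 893287/32086 (v = -893287*(-1)/32086 = -1*(-893287/32086) = 893287/32086 ≈ 27.840)
((3*9 + 2)²)²/v = ((3*9 + 2)²)²/(893287/32086) = ((27 + 2)²)²*(32086/893287) = (29²)²*(32086/893287) = 841²*(32086/893287) = 707281*(32086/893287) = 782545454/30803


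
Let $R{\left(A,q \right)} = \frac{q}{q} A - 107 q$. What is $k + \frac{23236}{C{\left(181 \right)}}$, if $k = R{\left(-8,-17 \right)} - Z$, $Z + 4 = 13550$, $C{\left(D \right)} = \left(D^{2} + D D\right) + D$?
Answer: $- \frac{771001469}{65703} \approx -11735.0$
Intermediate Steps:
$C{\left(D \right)} = D + 2 D^{2}$ ($C{\left(D \right)} = \left(D^{2} + D^{2}\right) + D = 2 D^{2} + D = D + 2 D^{2}$)
$Z = 13546$ ($Z = -4 + 13550 = 13546$)
$R{\left(A,q \right)} = A - 107 q$ ($R{\left(A,q \right)} = 1 A - 107 q = A - 107 q$)
$k = -11735$ ($k = \left(-8 - -1819\right) - 13546 = \left(-8 + 1819\right) - 13546 = 1811 - 13546 = -11735$)
$k + \frac{23236}{C{\left(181 \right)}} = -11735 + \frac{23236}{181 \left(1 + 2 \cdot 181\right)} = -11735 + \frac{23236}{181 \left(1 + 362\right)} = -11735 + \frac{23236}{181 \cdot 363} = -11735 + \frac{23236}{65703} = - \frac{771001469}{65703}$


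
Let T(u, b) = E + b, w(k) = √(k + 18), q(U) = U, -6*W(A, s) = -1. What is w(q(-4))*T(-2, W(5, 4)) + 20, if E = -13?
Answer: 20 - 77*√14/6 ≈ -28.018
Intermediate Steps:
W(A, s) = ⅙ (W(A, s) = -⅙*(-1) = ⅙)
w(k) = √(18 + k)
T(u, b) = -13 + b
w(q(-4))*T(-2, W(5, 4)) + 20 = √(18 - 4)*(-13 + ⅙) + 20 = √14*(-77/6) + 20 = -77*√14/6 + 20 = 20 - 77*√14/6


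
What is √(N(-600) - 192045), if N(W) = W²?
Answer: √167955 ≈ 409.82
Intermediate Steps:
√(N(-600) - 192045) = √((-600)² - 192045) = √(360000 - 192045) = √167955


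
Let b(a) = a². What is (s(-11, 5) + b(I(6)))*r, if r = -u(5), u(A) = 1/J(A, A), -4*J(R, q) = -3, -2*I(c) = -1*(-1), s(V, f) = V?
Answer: 43/3 ≈ 14.333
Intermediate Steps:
I(c) = -½ (I(c) = -(-1)*(-1)/2 = -½*1 = -½)
J(R, q) = ¾ (J(R, q) = -¼*(-3) = ¾)
u(A) = 4/3 (u(A) = 1/(¾) = 4/3)
r = -4/3 (r = -1*4/3 = -4/3 ≈ -1.3333)
(s(-11, 5) + b(I(6)))*r = (-11 + (-½)²)*(-4/3) = (-11 + ¼)*(-4/3) = -43/4*(-4/3) = 43/3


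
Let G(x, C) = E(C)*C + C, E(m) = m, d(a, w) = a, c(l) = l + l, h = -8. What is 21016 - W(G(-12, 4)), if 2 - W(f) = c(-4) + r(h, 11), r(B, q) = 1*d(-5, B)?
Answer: 21001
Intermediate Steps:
c(l) = 2*l
r(B, q) = -5 (r(B, q) = 1*(-5) = -5)
G(x, C) = C + C² (G(x, C) = C*C + C = C² + C = C + C²)
W(f) = 15 (W(f) = 2 - (2*(-4) - 5) = 2 - (-8 - 5) = 2 - 1*(-13) = 2 + 13 = 15)
21016 - W(G(-12, 4)) = 21016 - 1*15 = 21016 - 15 = 21001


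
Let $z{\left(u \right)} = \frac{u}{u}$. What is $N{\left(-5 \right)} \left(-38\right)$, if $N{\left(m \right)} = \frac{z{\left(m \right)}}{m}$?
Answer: $\frac{38}{5} \approx 7.6$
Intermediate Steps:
$z{\left(u \right)} = 1$
$N{\left(m \right)} = \frac{1}{m}$ ($N{\left(m \right)} = 1 \frac{1}{m} = \frac{1}{m}$)
$N{\left(-5 \right)} \left(-38\right) = \frac{1}{-5} \left(-38\right) = \left(- \frac{1}{5}\right) \left(-38\right) = \frac{38}{5}$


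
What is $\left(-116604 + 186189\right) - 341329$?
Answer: $-271744$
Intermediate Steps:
$\left(-116604 + 186189\right) - 341329 = 69585 - 341329 = -271744$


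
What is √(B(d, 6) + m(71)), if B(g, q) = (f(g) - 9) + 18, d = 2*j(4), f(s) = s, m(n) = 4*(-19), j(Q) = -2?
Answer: I*√71 ≈ 8.4261*I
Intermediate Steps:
m(n) = -76
d = -4 (d = 2*(-2) = -4)
B(g, q) = 9 + g (B(g, q) = (g - 9) + 18 = (-9 + g) + 18 = 9 + g)
√(B(d, 6) + m(71)) = √((9 - 4) - 76) = √(5 - 76) = √(-71) = I*√71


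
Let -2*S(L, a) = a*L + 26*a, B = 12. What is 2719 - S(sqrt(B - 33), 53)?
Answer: 3408 + 53*I*sqrt(21)/2 ≈ 3408.0 + 121.44*I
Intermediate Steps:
S(L, a) = -13*a - L*a/2 (S(L, a) = -(a*L + 26*a)/2 = -(L*a + 26*a)/2 = -(26*a + L*a)/2 = -13*a - L*a/2)
2719 - S(sqrt(B - 33), 53) = 2719 - (-1)*53*(26 + sqrt(12 - 33))/2 = 2719 - (-1)*53*(26 + sqrt(-21))/2 = 2719 - (-1)*53*(26 + I*sqrt(21))/2 = 2719 - (-689 - 53*I*sqrt(21)/2) = 2719 + (689 + 53*I*sqrt(21)/2) = 3408 + 53*I*sqrt(21)/2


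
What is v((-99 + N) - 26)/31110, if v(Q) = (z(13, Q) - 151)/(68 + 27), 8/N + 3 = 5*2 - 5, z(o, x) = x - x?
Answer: -151/2955450 ≈ -5.1092e-5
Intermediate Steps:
z(o, x) = 0
N = 4 (N = 8/(-3 + (5*2 - 5)) = 8/(-3 + (10 - 5)) = 8/(-3 + 5) = 8/2 = 8*(1/2) = 4)
v(Q) = -151/95 (v(Q) = (0 - 151)/(68 + 27) = -151/95)
v((-99 + N) - 26)/31110 = -151/95/31110 = -151/95*1/31110 = -151/2955450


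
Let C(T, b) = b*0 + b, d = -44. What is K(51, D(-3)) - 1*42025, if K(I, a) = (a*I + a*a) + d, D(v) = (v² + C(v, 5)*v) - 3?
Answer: -42447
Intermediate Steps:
C(T, b) = b (C(T, b) = 0 + b = b)
D(v) = -3 + v² + 5*v (D(v) = (v² + 5*v) - 3 = -3 + v² + 5*v)
K(I, a) = -44 + a² + I*a (K(I, a) = (a*I + a*a) - 44 = (I*a + a²) - 44 = (a² + I*a) - 44 = -44 + a² + I*a)
K(51, D(-3)) - 1*42025 = (-44 + (-3 + (-3)² + 5*(-3))² + 51*(-3 + (-3)² + 5*(-3))) - 1*42025 = (-44 + (-3 + 9 - 15)² + 51*(-3 + 9 - 15)) - 42025 = (-44 + (-9)² + 51*(-9)) - 42025 = (-44 + 81 - 459) - 42025 = -422 - 42025 = -42447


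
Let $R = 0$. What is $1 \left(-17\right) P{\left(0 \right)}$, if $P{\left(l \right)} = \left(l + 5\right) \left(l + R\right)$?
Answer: $0$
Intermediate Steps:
$P{\left(l \right)} = l \left(5 + l\right)$ ($P{\left(l \right)} = \left(l + 5\right) \left(l + 0\right) = \left(5 + l\right) l = l \left(5 + l\right)$)
$1 \left(-17\right) P{\left(0 \right)} = 1 \left(-17\right) 0 \left(5 + 0\right) = - 17 \cdot 0 \cdot 5 = \left(-17\right) 0 = 0$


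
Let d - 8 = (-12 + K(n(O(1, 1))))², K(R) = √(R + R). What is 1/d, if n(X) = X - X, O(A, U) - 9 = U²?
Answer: 1/152 ≈ 0.0065789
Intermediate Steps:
O(A, U) = 9 + U²
n(X) = 0
K(R) = √2*√R (K(R) = √(2*R) = √2*√R)
d = 152 (d = 8 + (-12 + √2*√0)² = 8 + (-12 + √2*0)² = 8 + (-12 + 0)² = 8 + (-12)² = 8 + 144 = 152)
1/d = 1/152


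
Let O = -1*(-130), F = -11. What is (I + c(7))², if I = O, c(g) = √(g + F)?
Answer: 16896 + 520*I ≈ 16896.0 + 520.0*I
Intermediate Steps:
O = 130
c(g) = √(-11 + g) (c(g) = √(g - 11) = √(-11 + g))
I = 130
(I + c(7))² = (130 + √(-11 + 7))² = (130 + √(-4))² = (130 + 2*I)²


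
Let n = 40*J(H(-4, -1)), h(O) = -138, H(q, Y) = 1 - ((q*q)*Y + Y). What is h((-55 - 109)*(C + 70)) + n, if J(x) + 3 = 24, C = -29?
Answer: 702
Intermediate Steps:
H(q, Y) = 1 - Y - Y*q**2 (H(q, Y) = 1 - (q**2*Y + Y) = 1 - (Y*q**2 + Y) = 1 - (Y + Y*q**2) = 1 + (-Y - Y*q**2) = 1 - Y - Y*q**2)
J(x) = 21 (J(x) = -3 + 24 = 21)
n = 840 (n = 40*21 = 840)
h((-55 - 109)*(C + 70)) + n = -138 + 840 = 702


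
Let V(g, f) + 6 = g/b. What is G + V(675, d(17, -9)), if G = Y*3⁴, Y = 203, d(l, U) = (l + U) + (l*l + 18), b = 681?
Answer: 3731424/227 ≈ 16438.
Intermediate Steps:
d(l, U) = 18 + U + l + l² (d(l, U) = (U + l) + (l² + 18) = (U + l) + (18 + l²) = 18 + U + l + l²)
V(g, f) = -6 + g/681
G = 16443 (G = 203*3⁴ = 203*81 = 16443)
G + V(675, d(17, -9)) = 16443 + (-6 + (1/681)*675) = 16443 + (-6 + 225/227) = 16443 - 1137/227 = 3731424/227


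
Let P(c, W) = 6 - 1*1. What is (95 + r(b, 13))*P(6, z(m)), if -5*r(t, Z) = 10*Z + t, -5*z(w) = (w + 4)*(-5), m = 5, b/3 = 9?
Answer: 318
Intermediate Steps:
b = 27 (b = 3*9 = 27)
z(w) = 4 + w (z(w) = -(w + 4)*(-5)/5 = -(4 + w)*(-5)/5 = -(-20 - 5*w)/5 = 4 + w)
P(c, W) = 5 (P(c, W) = 6 - 1 = 5)
r(t, Z) = -2*Z - t/5 (r(t, Z) = -(10*Z + t)/5 = -(t + 10*Z)/5 = -2*Z - t/5)
(95 + r(b, 13))*P(6, z(m)) = (95 + (-2*13 - ⅕*27))*5 = (95 + (-26 - 27/5))*5 = (95 - 157/5)*5 = (318/5)*5 = 318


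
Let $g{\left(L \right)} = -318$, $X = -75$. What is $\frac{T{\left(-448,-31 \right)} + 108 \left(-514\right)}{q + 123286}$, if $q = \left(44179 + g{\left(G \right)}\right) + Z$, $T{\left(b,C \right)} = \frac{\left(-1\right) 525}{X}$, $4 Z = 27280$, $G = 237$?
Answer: $- \frac{55505}{173967} \approx -0.31905$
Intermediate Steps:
$Z = 6820$ ($Z = \frac{1}{4} \cdot 27280 = 6820$)
$T{\left(b,C \right)} = 7$ ($T{\left(b,C \right)} = \frac{\left(-1\right) 525}{-75} = \left(-525\right) \left(- \frac{1}{75}\right) = 7$)
$q = 50681$ ($q = \left(44179 - 318\right) + 6820 = 43861 + 6820 = 50681$)
$\frac{T{\left(-448,-31 \right)} + 108 \left(-514\right)}{q + 123286} = \frac{7 + 108 \left(-514\right)}{50681 + 123286} = \frac{7 - 55512}{173967} = \left(-55505\right) \frac{1}{173967} = - \frac{55505}{173967}$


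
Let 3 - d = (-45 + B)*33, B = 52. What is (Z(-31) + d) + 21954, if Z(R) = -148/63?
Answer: 1368590/63 ≈ 21724.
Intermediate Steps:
Z(R) = -148/63 (Z(R) = -148*1/63 = -148/63)
d = -228 (d = 3 - (-45 + 52)*33 = 3 - 7*33 = 3 - 1*231 = 3 - 231 = -228)
(Z(-31) + d) + 21954 = (-148/63 - 228) + 21954 = -14512/63 + 21954 = 1368590/63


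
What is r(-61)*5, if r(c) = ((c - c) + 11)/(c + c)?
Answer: -55/122 ≈ -0.45082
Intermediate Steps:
r(c) = 11/(2*c) (r(c) = (0 + 11)/((2*c)) = 11*(1/(2*c)) = 11/(2*c))
r(-61)*5 = ((11/2)/(-61))*5 = ((11/2)*(-1/61))*5 = -11/122*5 = -55/122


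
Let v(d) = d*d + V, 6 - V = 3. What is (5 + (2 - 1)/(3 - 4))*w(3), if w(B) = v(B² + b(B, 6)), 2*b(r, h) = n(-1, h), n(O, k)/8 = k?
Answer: 4368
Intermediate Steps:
V = 3 (V = 6 - 1*3 = 6 - 3 = 3)
n(O, k) = 8*k
b(r, h) = 4*h (b(r, h) = (8*h)/2 = 4*h)
v(d) = 3 + d² (v(d) = d*d + 3 = d² + 3 = 3 + d²)
w(B) = 3 + (24 + B²)² (w(B) = 3 + (B² + 4*6)² = 3 + (B² + 24)² = 3 + (24 + B²)²)
(5 + (2 - 1)/(3 - 4))*w(3) = (5 + (2 - 1)/(3 - 4))*(3 + (24 + 3²)²) = (5 + 1/(-1))*(3 + (24 + 9)²) = (5 + 1*(-1))*(3 + 33²) = (5 - 1)*(3 + 1089) = 4*1092 = 4368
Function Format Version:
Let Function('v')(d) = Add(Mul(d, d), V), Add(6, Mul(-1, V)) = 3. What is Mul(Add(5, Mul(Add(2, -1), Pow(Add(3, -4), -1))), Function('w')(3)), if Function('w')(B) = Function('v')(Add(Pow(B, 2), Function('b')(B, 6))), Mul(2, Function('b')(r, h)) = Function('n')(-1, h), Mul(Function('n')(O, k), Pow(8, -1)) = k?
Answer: 4368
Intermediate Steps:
V = 3 (V = Add(6, Mul(-1, 3)) = Add(6, -3) = 3)
Function('n')(O, k) = Mul(8, k)
Function('b')(r, h) = Mul(4, h) (Function('b')(r, h) = Mul(Rational(1, 2), Mul(8, h)) = Mul(4, h))
Function('v')(d) = Add(3, Pow(d, 2)) (Function('v')(d) = Add(Mul(d, d), 3) = Add(Pow(d, 2), 3) = Add(3, Pow(d, 2)))
Function('w')(B) = Add(3, Pow(Add(24, Pow(B, 2)), 2)) (Function('w')(B) = Add(3, Pow(Add(Pow(B, 2), Mul(4, 6)), 2)) = Add(3, Pow(Add(Pow(B, 2), 24), 2)) = Add(3, Pow(Add(24, Pow(B, 2)), 2)))
Mul(Add(5, Mul(Add(2, -1), Pow(Add(3, -4), -1))), Function('w')(3)) = Mul(Add(5, Mul(Add(2, -1), Pow(Add(3, -4), -1))), Add(3, Pow(Add(24, Pow(3, 2)), 2))) = Mul(Add(5, Mul(1, Pow(-1, -1))), Add(3, Pow(Add(24, 9), 2))) = Mul(Add(5, Mul(1, -1)), Add(3, Pow(33, 2))) = Mul(Add(5, -1), Add(3, 1089)) = Mul(4, 1092) = 4368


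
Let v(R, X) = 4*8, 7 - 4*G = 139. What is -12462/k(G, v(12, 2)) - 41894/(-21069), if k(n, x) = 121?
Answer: -257492704/2549349 ≈ -101.00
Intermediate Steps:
G = -33 (G = 7/4 - ¼*139 = 7/4 - 139/4 = -33)
v(R, X) = 32
-12462/k(G, v(12, 2)) - 41894/(-21069) = -12462/121 - 41894/(-21069) = -12462*1/121 - 41894*(-1/21069) = -12462/121 + 41894/21069 = -257492704/2549349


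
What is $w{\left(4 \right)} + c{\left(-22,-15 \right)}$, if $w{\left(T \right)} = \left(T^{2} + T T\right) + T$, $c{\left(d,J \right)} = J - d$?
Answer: $43$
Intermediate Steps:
$w{\left(T \right)} = T + 2 T^{2}$ ($w{\left(T \right)} = \left(T^{2} + T^{2}\right) + T = 2 T^{2} + T = T + 2 T^{2}$)
$w{\left(4 \right)} + c{\left(-22,-15 \right)} = 4 \left(1 + 2 \cdot 4\right) - -7 = 4 \left(1 + 8\right) + \left(-15 + 22\right) = 4 \cdot 9 + 7 = 36 + 7 = 43$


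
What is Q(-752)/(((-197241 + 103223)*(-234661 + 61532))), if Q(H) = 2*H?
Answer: -752/8138621161 ≈ -9.2399e-8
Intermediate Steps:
Q(-752)/(((-197241 + 103223)*(-234661 + 61532))) = (2*(-752))/(((-197241 + 103223)*(-234661 + 61532))) = -1504/((-94018*(-173129))) = -1504/16277242322 = -1504*1/16277242322 = -752/8138621161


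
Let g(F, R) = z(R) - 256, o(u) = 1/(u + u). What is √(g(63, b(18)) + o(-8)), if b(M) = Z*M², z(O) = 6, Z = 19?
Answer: I*√4001/4 ≈ 15.813*I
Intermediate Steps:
b(M) = 19*M²
o(u) = 1/(2*u)
g(F, R) = -250 (g(F, R) = 6 - 256 = -250)
√(g(63, b(18)) + o(-8)) = √(-250 + (½)/(-8)) = √(-250 + (½)*(-⅛)) = √(-250 - 1/16) = √(-4001/16) = I*√4001/4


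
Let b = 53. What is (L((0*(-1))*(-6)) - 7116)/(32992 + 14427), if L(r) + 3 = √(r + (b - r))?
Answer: -7119/47419 + √53/47419 ≈ -0.14998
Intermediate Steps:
L(r) = -3 + √53 (L(r) = -3 + √(r + (53 - r)) = -3 + √53)
(L((0*(-1))*(-6)) - 7116)/(32992 + 14427) = ((-3 + √53) - 7116)/(32992 + 14427) = (-7119 + √53)/47419 = (-7119 + √53)*(1/47419) = -7119/47419 + √53/47419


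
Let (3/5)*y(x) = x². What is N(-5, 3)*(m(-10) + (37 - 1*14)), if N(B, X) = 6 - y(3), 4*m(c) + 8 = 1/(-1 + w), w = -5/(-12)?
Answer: -1296/7 ≈ -185.14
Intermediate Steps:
y(x) = 5*x²/3
w = 5/12 (w = -5*(-1/12) = 5/12 ≈ 0.41667)
m(c) = -17/7 (m(c) = -2 + 1/(4*(-1 + 5/12)) = -2 + 1/(4*(-7/12)) = -2 + (¼)*(-12/7) = -2 - 3/7 = -17/7)
N(B, X) = -9 (N(B, X) = 6 - 5*3²/3 = 6 - 5*9/3 = 6 - 1*15 = 6 - 15 = -9)
N(-5, 3)*(m(-10) + (37 - 1*14)) = -9*(-17/7 + (37 - 1*14)) = -9*(-17/7 + (37 - 14)) = -9*(-17/7 + 23) = -9*144/7 = -1296/7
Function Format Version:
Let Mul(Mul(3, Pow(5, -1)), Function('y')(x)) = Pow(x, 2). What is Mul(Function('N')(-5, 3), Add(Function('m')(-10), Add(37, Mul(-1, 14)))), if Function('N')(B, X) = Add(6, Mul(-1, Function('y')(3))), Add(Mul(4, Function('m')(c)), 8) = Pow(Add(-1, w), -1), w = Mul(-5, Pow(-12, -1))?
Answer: Rational(-1296, 7) ≈ -185.14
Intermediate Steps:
Function('y')(x) = Mul(Rational(5, 3), Pow(x, 2))
w = Rational(5, 12) (w = Mul(-5, Rational(-1, 12)) = Rational(5, 12) ≈ 0.41667)
Function('m')(c) = Rational(-17, 7) (Function('m')(c) = Add(-2, Mul(Rational(1, 4), Pow(Add(-1, Rational(5, 12)), -1))) = Add(-2, Mul(Rational(1, 4), Pow(Rational(-7, 12), -1))) = Add(-2, Mul(Rational(1, 4), Rational(-12, 7))) = Add(-2, Rational(-3, 7)) = Rational(-17, 7))
Function('N')(B, X) = -9 (Function('N')(B, X) = Add(6, Mul(-1, Mul(Rational(5, 3), Pow(3, 2)))) = Add(6, Mul(-1, Mul(Rational(5, 3), 9))) = Add(6, Mul(-1, 15)) = Add(6, -15) = -9)
Mul(Function('N')(-5, 3), Add(Function('m')(-10), Add(37, Mul(-1, 14)))) = Mul(-9, Add(Rational(-17, 7), Add(37, Mul(-1, 14)))) = Mul(-9, Add(Rational(-17, 7), Add(37, -14))) = Mul(-9, Add(Rational(-17, 7), 23)) = Mul(-9, Rational(144, 7)) = Rational(-1296, 7)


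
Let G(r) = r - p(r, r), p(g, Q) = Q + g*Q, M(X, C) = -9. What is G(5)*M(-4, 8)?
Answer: 225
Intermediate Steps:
p(g, Q) = Q + Q*g
G(r) = r - r*(1 + r)
G(5)*M(-4, 8) = -1*5**2*(-9) = -1*25*(-9) = -25*(-9) = 225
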